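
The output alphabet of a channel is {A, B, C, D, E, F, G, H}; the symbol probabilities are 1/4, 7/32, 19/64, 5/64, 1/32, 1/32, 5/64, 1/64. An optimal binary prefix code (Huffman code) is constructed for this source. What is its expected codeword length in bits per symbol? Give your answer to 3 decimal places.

2.516 bits/symbol

Repeatedly combine the two least-probable nodes; the expected code length is the sum of the merged weights.
merge 1/64 + 1/32 → 3/64
merge 1/32 + 3/64 → 5/64
merge 5/64 + 5/64 → 5/32
merge 5/64 + 5/32 → 15/64
merge 7/32 + 15/64 → 29/64
merge 1/4 + 19/64 → 35/64
merge 29/64 + 35/64 → 1
L = 3/64 + 5/64 + 5/32 + 15/64 + 29/64 + 35/64 + 1 = 161/64 ≈ 2.516 bits/symbol.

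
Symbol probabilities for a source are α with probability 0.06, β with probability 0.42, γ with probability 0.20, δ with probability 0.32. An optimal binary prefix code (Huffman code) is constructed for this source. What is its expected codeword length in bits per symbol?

Repeatedly combine the two least-probable nodes; the expected code length is the sum of the merged weights.
merge 3/50 + 1/5 → 13/50
merge 13/50 + 8/25 → 29/50
merge 21/50 + 29/50 → 1
L = 13/50 + 29/50 + 1 = 46/25 = 1.84 bits/symbol.

1.84 bits/symbol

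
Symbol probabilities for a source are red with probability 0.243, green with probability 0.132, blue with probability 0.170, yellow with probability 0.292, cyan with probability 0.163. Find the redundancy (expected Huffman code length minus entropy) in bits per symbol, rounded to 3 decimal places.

Entropy H = −Σ p log₂ p ≈ 2.2613 bits.
Huffman merges: 33/250+163/1000→59/200; 17/100+243/1000→413/1000; 73/250+59/200→587/1000; 413/1000+587/1000→1. L = 459/200 ≈ 2.2950.
L − H = 2.2950 − 2.2613 = 0.034 bits.

0.034 bits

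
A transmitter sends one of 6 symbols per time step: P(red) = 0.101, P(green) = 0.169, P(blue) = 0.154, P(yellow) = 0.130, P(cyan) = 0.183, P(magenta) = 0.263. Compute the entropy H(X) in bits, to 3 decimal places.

H = −Σ pᵢ log₂ pᵢ.
−0.101·log₂(0.101) = 0.3341
−0.169·log₂(0.169) = 0.4335
−0.154·log₂(0.154) = 0.4156
−0.130·log₂(0.130) = 0.3826
−0.183·log₂(0.183) = 0.4484
−0.263·log₂(0.263) = 0.5068
Sum ≈ 2.5210 → 2.521 bits.

2.521 bits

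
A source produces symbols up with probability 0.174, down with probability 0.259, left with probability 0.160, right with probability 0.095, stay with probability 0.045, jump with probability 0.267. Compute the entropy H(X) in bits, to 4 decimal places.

2.3994 bits

H = −Σ pᵢ log₂ pᵢ.
−0.174·log₂(0.174) = 0.4390
−0.259·log₂(0.259) = 0.5048
−0.160·log₂(0.160) = 0.4230
−0.095·log₂(0.095) = 0.3226
−0.045·log₂(0.045) = 0.2013
−0.267·log₂(0.267) = 0.5087
Sum ≈ 2.3994 → 2.3994 bits.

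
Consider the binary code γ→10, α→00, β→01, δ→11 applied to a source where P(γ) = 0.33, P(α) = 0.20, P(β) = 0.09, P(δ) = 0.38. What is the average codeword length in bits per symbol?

L̄ = Σ pᵢ·ℓᵢ = 0.33·2 + 0.20·2 + 0.09·2 + 0.38·2 = 2 bits/symbol.

2 bits/symbol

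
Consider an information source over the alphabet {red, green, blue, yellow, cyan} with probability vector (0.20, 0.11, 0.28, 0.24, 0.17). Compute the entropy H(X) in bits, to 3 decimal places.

H = −Σ pᵢ log₂ pᵢ.
−0.20·log₂(0.20) = 0.4644
−0.11·log₂(0.11) = 0.3503
−0.28·log₂(0.28) = 0.5142
−0.24·log₂(0.24) = 0.4941
−0.17·log₂(0.17) = 0.4346
Sum ≈ 2.2576 → 2.258 bits.

2.258 bits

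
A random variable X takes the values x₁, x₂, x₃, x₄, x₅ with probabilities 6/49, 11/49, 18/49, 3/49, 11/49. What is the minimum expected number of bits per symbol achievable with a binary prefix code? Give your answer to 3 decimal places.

Repeatedly combine the two least-probable nodes; the expected code length is the sum of the merged weights.
merge 3/49 + 6/49 → 9/49
merge 9/49 + 11/49 → 20/49
merge 11/49 + 18/49 → 29/49
merge 20/49 + 29/49 → 1
L = 9/49 + 20/49 + 29/49 + 1 = 107/49 ≈ 2.184 bits/symbol.

2.184 bits/symbol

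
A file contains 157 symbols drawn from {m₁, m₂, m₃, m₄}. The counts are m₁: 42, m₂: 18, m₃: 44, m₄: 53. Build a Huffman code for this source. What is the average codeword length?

Probabilities are the counts divided by 157.
Repeatedly combine the two least-probable nodes; the expected code length is the sum of the merged weights.
merge 18/157 + 42/157 → 60/157
merge 44/157 + 53/157 → 97/157
merge 60/157 + 97/157 → 1
L = 60/157 + 97/157 + 1 = 2 bits/symbol.

2 bits/symbol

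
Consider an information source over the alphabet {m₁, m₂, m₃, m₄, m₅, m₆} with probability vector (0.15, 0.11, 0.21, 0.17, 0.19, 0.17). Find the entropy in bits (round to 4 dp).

H = −Σ pᵢ log₂ pᵢ.
−0.15·log₂(0.15) = 0.4105
−0.11·log₂(0.11) = 0.3503
−0.21·log₂(0.21) = 0.4728
−0.17·log₂(0.17) = 0.4346
−0.19·log₂(0.19) = 0.4552
−0.17·log₂(0.17) = 0.4346
Sum ≈ 2.5581 → 2.5581 bits.

2.5581 bits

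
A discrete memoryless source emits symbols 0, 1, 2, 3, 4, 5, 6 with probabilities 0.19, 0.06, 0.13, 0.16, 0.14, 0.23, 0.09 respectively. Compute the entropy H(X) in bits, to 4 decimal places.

2.7019 bits

H = −Σ pᵢ log₂ pᵢ.
−0.19·log₂(0.19) = 0.4552
−0.06·log₂(0.06) = 0.2435
−0.13·log₂(0.13) = 0.3826
−0.16·log₂(0.16) = 0.4230
−0.14·log₂(0.14) = 0.3971
−0.23·log₂(0.23) = 0.4877
−0.09·log₂(0.09) = 0.3127
Sum ≈ 2.7019 → 2.7019 bits.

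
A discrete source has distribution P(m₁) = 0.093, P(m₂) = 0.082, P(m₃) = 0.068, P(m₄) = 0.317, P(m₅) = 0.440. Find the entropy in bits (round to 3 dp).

H = −Σ pᵢ log₂ pᵢ.
−0.093·log₂(0.093) = 0.3187
−0.082·log₂(0.082) = 0.2959
−0.068·log₂(0.068) = 0.2637
−0.317·log₂(0.317) = 0.5254
−0.440·log₂(0.440) = 0.5211
Sum ≈ 1.9248 → 1.925 bits.

1.925 bits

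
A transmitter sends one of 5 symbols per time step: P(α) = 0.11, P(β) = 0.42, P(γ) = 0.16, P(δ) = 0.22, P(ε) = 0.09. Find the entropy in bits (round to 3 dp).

H = −Σ pᵢ log₂ pᵢ.
−0.11·log₂(0.11) = 0.3503
−0.42·log₂(0.42) = 0.5256
−0.16·log₂(0.16) = 0.4230
−0.22·log₂(0.22) = 0.4806
−0.09·log₂(0.09) = 0.3127
Sum ≈ 2.0922 → 2.092 bits.

2.092 bits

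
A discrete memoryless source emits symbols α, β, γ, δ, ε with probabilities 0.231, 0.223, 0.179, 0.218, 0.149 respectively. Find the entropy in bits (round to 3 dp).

2.304 bits

H = −Σ pᵢ log₂ pᵢ.
−0.231·log₂(0.231) = 0.4883
−0.223·log₂(0.223) = 0.4828
−0.179·log₂(0.179) = 0.4443
−0.218·log₂(0.218) = 0.4791
−0.149·log₂(0.149) = 0.4092
Sum ≈ 2.3037 → 2.304 bits.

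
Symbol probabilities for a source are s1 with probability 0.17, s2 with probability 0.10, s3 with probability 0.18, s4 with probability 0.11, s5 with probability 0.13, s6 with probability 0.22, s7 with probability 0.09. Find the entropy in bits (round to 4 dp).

H = −Σ pᵢ log₂ pᵢ.
−0.17·log₂(0.17) = 0.4346
−0.10·log₂(0.10) = 0.3322
−0.18·log₂(0.18) = 0.4453
−0.11·log₂(0.11) = 0.3503
−0.13·log₂(0.13) = 0.3826
−0.22·log₂(0.22) = 0.4806
−0.09·log₂(0.09) = 0.3127
Sum ≈ 2.7382 → 2.7382 bits.

2.7382 bits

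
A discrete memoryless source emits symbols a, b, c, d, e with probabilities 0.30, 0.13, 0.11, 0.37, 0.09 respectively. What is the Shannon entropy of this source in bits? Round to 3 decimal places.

2.097 bits

H = −Σ pᵢ log₂ pᵢ.
−0.30·log₂(0.30) = 0.5211
−0.13·log₂(0.13) = 0.3826
−0.11·log₂(0.11) = 0.3503
−0.37·log₂(0.37) = 0.5307
−0.09·log₂(0.09) = 0.3127
Sum ≈ 2.0974 → 2.097 bits.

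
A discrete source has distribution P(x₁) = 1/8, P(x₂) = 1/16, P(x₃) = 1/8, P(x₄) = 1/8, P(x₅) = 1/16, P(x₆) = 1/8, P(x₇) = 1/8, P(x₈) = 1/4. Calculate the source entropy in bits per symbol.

2.875 bits

Each probability is a power of 1/2, so log₂(1/p) is an integer.
H = Σ p·log₂(1/p) = 1/8·3 + 1/16·4 + 1/8·3 + 1/8·3 + 1/16·4 + 1/8·3 + 1/8·3 + 1/4·2 = 2.875 bits.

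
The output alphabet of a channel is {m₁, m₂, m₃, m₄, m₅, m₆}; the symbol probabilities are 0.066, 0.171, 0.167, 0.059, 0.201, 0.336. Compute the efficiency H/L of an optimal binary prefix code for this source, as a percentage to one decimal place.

Entropy H = −Σ p log₂ p ≈ 2.3606 bits.
Huffman merges: 59/1000+33/500→1/8; 1/8+167/1000→73/250; 171/1000+201/1000→93/250; 73/250+42/125→157/250; 93/250+157/250→1. L = 2417/1000 ≈ 2.4170.
Efficiency = H/L = 2.3606/2.4170 = 97.7%.

97.7%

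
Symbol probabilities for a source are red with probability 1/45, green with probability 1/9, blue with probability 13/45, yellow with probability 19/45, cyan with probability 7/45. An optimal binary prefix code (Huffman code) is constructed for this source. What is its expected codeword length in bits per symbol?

Repeatedly combine the two least-probable nodes; the expected code length is the sum of the merged weights.
merge 1/45 + 1/9 → 2/15
merge 2/15 + 7/45 → 13/45
merge 13/45 + 13/45 → 26/45
merge 19/45 + 26/45 → 1
L = 2/15 + 13/45 + 26/45 + 1 = 2 bits/symbol.

2 bits/symbol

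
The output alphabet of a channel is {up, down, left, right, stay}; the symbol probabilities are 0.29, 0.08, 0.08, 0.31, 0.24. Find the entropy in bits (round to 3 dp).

H = −Σ pᵢ log₂ pᵢ.
−0.29·log₂(0.29) = 0.5179
−0.08·log₂(0.08) = 0.2915
−0.08·log₂(0.08) = 0.2915
−0.31·log₂(0.31) = 0.5238
−0.24·log₂(0.24) = 0.4941
Sum ≈ 2.1188 → 2.119 bits.

2.119 bits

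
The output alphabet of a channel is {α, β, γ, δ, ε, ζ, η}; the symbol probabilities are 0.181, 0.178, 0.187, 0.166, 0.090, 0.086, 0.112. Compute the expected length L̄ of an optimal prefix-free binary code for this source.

Repeatedly combine the two least-probable nodes; the expected code length is the sum of the merged weights.
merge 43/500 + 9/100 → 22/125
merge 14/125 + 83/500 → 139/500
merge 22/125 + 89/500 → 177/500
merge 181/1000 + 187/1000 → 46/125
merge 139/500 + 177/500 → 79/125
merge 46/125 + 79/125 → 1
L = 22/125 + 139/500 + 177/500 + 46/125 + 79/125 + 1 = 351/125 = 2.808 bits/symbol.

2.808 bits/symbol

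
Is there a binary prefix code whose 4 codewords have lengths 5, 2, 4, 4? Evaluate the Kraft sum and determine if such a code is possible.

With common denominator 2^5 = 32: Σ 2^(−ℓᵢ) = 1/32 + 8/32 + 2/32 + 2/32 = 13/32 = 0.40625.
Kraft's inequality requires Σ ≤ 1; here Σ = 0.40625 ≤ 1, so such a prefix code exists.

0.40625; yes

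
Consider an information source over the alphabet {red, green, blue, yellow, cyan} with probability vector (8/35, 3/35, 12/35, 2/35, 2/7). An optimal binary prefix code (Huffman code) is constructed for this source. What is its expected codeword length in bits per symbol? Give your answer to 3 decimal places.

Repeatedly combine the two least-probable nodes; the expected code length is the sum of the merged weights.
merge 2/35 + 3/35 → 1/7
merge 1/7 + 8/35 → 13/35
merge 2/7 + 12/35 → 22/35
merge 13/35 + 22/35 → 1
L = 1/7 + 13/35 + 22/35 + 1 = 15/7 ≈ 2.143 bits/symbol.

2.143 bits/symbol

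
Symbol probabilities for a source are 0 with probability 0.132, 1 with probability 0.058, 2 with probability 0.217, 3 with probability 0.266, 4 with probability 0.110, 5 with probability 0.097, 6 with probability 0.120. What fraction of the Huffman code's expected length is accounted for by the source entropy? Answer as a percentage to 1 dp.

Entropy H = −Σ p log₂ p ≈ 2.6542 bits.
Huffman merges: 29/500+97/1000→31/200; 11/100+3/25→23/100; 33/250+31/200→287/1000; 217/1000+23/100→447/1000; 133/500+287/1000→553/1000; 447/1000+553/1000→1. L = 334/125 ≈ 2.6720.
Efficiency = H/L = 2.6542/2.6720 = 99.3%.

99.3%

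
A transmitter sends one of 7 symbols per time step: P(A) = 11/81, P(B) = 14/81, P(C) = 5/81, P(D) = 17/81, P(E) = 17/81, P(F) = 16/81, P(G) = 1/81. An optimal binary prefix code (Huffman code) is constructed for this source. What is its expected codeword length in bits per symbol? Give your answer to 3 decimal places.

Repeatedly combine the two least-probable nodes; the expected code length is the sum of the merged weights.
merge 1/81 + 5/81 → 2/27
merge 2/27 + 11/81 → 17/81
merge 14/81 + 16/81 → 10/27
merge 17/81 + 17/81 → 34/81
merge 17/81 + 10/27 → 47/81
merge 34/81 + 47/81 → 1
L = 2/27 + 17/81 + 10/27 + 34/81 + 47/81 + 1 = 215/81 ≈ 2.654 bits/symbol.

2.654 bits/symbol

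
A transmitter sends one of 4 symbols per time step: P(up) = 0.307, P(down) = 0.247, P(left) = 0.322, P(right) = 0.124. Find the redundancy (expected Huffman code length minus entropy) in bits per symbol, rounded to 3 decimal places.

0.079 bits

Entropy H = −Σ p log₂ p ≈ 1.9212 bits.
Huffman merges: 31/250+247/1000→371/1000; 307/1000+161/500→629/1000; 371/1000+629/1000→1. L = 2 ≈ 2.0000.
L − H = 2.0000 − 1.9212 = 0.079 bits.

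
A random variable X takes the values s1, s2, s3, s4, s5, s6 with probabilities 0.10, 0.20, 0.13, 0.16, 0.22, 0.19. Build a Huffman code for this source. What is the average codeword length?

Repeatedly combine the two least-probable nodes; the expected code length is the sum of the merged weights.
merge 1/10 + 13/100 → 23/100
merge 4/25 + 19/100 → 7/20
merge 1/5 + 11/50 → 21/50
merge 23/100 + 7/20 → 29/50
merge 21/50 + 29/50 → 1
L = 23/100 + 7/20 + 21/50 + 29/50 + 1 = 129/50 = 2.58 bits/symbol.

2.58 bits/symbol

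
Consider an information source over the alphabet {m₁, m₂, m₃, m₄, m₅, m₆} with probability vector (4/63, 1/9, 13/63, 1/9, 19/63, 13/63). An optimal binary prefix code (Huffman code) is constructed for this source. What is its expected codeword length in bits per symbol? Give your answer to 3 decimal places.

Repeatedly combine the two least-probable nodes; the expected code length is the sum of the merged weights.
merge 4/63 + 1/9 → 11/63
merge 1/9 + 11/63 → 2/7
merge 13/63 + 13/63 → 26/63
merge 2/7 + 19/63 → 37/63
merge 26/63 + 37/63 → 1
L = 11/63 + 2/7 + 26/63 + 37/63 + 1 = 155/63 ≈ 2.460 bits/symbol.

2.460 bits/symbol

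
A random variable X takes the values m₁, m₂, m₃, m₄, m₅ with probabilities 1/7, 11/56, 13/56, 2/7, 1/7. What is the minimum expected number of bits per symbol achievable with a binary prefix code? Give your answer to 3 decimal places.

2.286 bits/symbol

Repeatedly combine the two least-probable nodes; the expected code length is the sum of the merged weights.
merge 1/7 + 1/7 → 2/7
merge 11/56 + 13/56 → 3/7
merge 2/7 + 2/7 → 4/7
merge 3/7 + 4/7 → 1
L = 2/7 + 3/7 + 4/7 + 1 = 16/7 ≈ 2.286 bits/symbol.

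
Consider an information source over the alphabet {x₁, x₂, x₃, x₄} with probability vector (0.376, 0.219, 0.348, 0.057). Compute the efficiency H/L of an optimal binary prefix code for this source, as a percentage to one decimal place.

93.5%

Entropy H = −Σ p log₂ p ≈ 1.7760 bits.
Huffman merges: 57/1000+219/1000→69/250; 69/250+87/250→78/125; 47/125+78/125→1. L = 19/10 ≈ 1.9000.
Efficiency = H/L = 1.7760/1.9000 = 93.5%.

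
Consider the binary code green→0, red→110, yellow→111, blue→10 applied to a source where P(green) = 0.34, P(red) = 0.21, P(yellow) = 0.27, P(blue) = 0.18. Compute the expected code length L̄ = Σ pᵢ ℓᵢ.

2.14 bits/symbol

L̄ = Σ pᵢ·ℓᵢ = 0.34·1 + 0.21·3 + 0.27·3 + 0.18·2 = 2.14 bits/symbol.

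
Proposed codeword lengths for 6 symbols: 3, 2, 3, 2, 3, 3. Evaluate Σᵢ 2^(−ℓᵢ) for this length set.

1

With common denominator 2^3 = 8: Σ 2^(−ℓᵢ) = 1/8 + 2/8 + 1/8 + 2/8 + 1/8 + 1/8 = 8/8 = 1.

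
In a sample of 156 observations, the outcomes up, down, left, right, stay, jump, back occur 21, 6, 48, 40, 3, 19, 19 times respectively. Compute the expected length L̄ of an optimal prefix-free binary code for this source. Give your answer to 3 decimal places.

Probabilities are the counts divided by 156.
Repeatedly combine the two least-probable nodes; the expected code length is the sum of the merged weights.
merge 1/52 + 1/26 → 3/52
merge 3/52 + 19/156 → 7/39
merge 19/156 + 7/52 → 10/39
merge 7/39 + 10/39 → 17/39
merge 10/39 + 4/13 → 22/39
merge 17/39 + 22/39 → 1
L = 3/52 + 7/39 + 10/39 + 17/39 + 22/39 + 1 = 389/156 ≈ 2.494 bits/symbol.

2.494 bits/symbol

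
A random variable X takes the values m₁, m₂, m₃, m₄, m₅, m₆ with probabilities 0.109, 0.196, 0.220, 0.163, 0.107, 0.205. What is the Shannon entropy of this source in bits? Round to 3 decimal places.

H = −Σ pᵢ log₂ pᵢ.
−0.109·log₂(0.109) = 0.3485
−0.196·log₂(0.196) = 0.4608
−0.220·log₂(0.220) = 0.4806
−0.163·log₂(0.163) = 0.4266
−0.107·log₂(0.107) = 0.3450
−0.205·log₂(0.205) = 0.4687
Sum ≈ 2.5302 → 2.530 bits.

2.530 bits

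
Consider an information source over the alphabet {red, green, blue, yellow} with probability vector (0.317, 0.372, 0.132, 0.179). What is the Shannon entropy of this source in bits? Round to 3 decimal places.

H = −Σ pᵢ log₂ pᵢ.
−0.317·log₂(0.317) = 0.5254
−0.372·log₂(0.372) = 0.5307
−0.132·log₂(0.132) = 0.3856
−0.179·log₂(0.179) = 0.4443
Sum ≈ 1.8860 → 1.886 bits.

1.886 bits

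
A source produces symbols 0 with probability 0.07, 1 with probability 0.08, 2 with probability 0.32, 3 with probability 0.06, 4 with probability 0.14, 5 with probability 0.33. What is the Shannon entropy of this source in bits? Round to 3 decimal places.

H = −Σ pᵢ log₂ pᵢ.
−0.07·log₂(0.07) = 0.2686
−0.08·log₂(0.08) = 0.2915
−0.32·log₂(0.32) = 0.5260
−0.06·log₂(0.06) = 0.2435
−0.14·log₂(0.14) = 0.3971
−0.33·log₂(0.33) = 0.5278
Sum ≈ 2.2546 → 2.255 bits.

2.255 bits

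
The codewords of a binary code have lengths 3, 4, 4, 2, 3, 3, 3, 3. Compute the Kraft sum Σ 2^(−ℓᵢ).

1

With common denominator 2^4 = 16: Σ 2^(−ℓᵢ) = 2/16 + 1/16 + 1/16 + 4/16 + 2/16 + 2/16 + 2/16 + 2/16 = 16/16 = 1.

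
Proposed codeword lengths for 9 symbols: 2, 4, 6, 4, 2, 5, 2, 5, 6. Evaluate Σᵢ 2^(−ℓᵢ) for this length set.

With common denominator 2^6 = 64: Σ 2^(−ℓᵢ) = 16/64 + 4/64 + 1/64 + 4/64 + 16/64 + 2/64 + 16/64 + 2/64 + 1/64 = 62/64 = 0.96875.

0.96875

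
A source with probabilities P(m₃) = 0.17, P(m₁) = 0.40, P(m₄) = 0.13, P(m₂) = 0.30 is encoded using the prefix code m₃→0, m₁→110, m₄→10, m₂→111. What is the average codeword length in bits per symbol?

L̄ = Σ pᵢ·ℓᵢ = 0.17·1 + 0.40·3 + 0.13·2 + 0.30·3 = 2.53 bits/symbol.

2.53 bits/symbol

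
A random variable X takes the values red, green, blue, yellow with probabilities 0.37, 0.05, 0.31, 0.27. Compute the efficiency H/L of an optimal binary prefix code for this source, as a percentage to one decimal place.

91.3%

Entropy H = −Σ p log₂ p ≈ 1.7806 bits.
Huffman merges: 1/20+27/100→8/25; 31/100+8/25→63/100; 37/100+63/100→1. L = 39/20 ≈ 1.9500.
Efficiency = H/L = 1.7806/1.9500 = 91.3%.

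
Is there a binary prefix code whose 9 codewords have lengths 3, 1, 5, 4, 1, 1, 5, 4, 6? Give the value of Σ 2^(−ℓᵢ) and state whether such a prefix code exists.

1.828125; no

With common denominator 2^6 = 64: Σ 2^(−ℓᵢ) = 8/64 + 32/64 + 2/64 + 4/64 + 32/64 + 32/64 + 2/64 + 4/64 + 1/64 = 117/64 = 1.828125.
Kraft's inequality requires Σ ≤ 1; here Σ = 1.828125 > 1, so no such prefix code exists.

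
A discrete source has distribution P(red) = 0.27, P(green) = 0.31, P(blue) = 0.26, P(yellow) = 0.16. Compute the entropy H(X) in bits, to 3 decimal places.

1.962 bits

H = −Σ pᵢ log₂ pᵢ.
−0.27·log₂(0.27) = 0.5100
−0.31·log₂(0.31) = 0.5238
−0.26·log₂(0.26) = 0.5053
−0.16·log₂(0.16) = 0.4230
Sum ≈ 1.9621 → 1.962 bits.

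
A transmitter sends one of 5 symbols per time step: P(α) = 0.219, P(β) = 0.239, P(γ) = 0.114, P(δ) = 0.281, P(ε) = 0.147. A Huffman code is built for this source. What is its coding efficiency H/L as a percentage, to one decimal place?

Entropy H = −Σ p log₂ p ≈ 2.2517 bits.
Huffman merges: 57/500+147/1000→261/1000; 219/1000+239/1000→229/500; 261/1000+281/1000→271/500; 229/500+271/500→1. L = 2261/1000 ≈ 2.2610.
Efficiency = H/L = 2.2517/2.2610 = 99.6%.

99.6%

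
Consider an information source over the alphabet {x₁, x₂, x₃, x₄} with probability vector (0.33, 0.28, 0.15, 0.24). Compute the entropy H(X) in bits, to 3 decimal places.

H = −Σ pᵢ log₂ pᵢ.
−0.33·log₂(0.33) = 0.5278
−0.28·log₂(0.28) = 0.5142
−0.15·log₂(0.15) = 0.4105
−0.24·log₂(0.24) = 0.4941
Sum ≈ 1.9467 → 1.947 bits.

1.947 bits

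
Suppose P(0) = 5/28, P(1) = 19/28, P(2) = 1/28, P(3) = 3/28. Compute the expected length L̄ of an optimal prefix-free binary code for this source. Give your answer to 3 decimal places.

Repeatedly combine the two least-probable nodes; the expected code length is the sum of the merged weights.
merge 1/28 + 3/28 → 1/7
merge 1/7 + 5/28 → 9/28
merge 9/28 + 19/28 → 1
L = 1/7 + 9/28 + 1 = 41/28 ≈ 1.464 bits/symbol.

1.464 bits/symbol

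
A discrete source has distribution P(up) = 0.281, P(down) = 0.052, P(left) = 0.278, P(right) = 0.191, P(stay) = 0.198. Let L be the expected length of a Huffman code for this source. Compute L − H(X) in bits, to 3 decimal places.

0.074 bits

Entropy H = −Σ p log₂ p ≈ 2.1686 bits.
Huffman merges: 13/250+191/1000→243/1000; 99/500+243/1000→441/1000; 139/500+281/1000→559/1000; 441/1000+559/1000→1. L = 2243/1000 ≈ 2.2430.
L − H = 2.2430 − 2.1686 = 0.074 bits.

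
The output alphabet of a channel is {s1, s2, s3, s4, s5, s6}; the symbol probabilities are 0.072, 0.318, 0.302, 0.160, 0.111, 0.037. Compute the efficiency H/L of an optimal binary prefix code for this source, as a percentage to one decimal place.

Entropy H = −Σ p log₂ p ≈ 2.2716 bits.
Huffman merges: 37/1000+9/125→109/1000; 109/1000+111/1000→11/50; 4/25+11/50→19/50; 151/500+159/500→31/50; 19/50+31/50→1. L = 2329/1000 ≈ 2.3290.
Efficiency = H/L = 2.2716/2.3290 = 97.5%.

97.5%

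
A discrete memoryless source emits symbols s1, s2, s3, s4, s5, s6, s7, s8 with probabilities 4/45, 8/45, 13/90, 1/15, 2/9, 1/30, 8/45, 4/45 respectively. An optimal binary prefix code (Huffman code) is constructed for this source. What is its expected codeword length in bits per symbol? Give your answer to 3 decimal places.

Repeatedly combine the two least-probable nodes; the expected code length is the sum of the merged weights.
merge 1/30 + 1/15 → 1/10
merge 4/45 + 4/45 → 8/45
merge 1/10 + 13/90 → 11/45
merge 8/45 + 8/45 → 16/45
merge 8/45 + 2/9 → 2/5
merge 11/45 + 16/45 → 3/5
merge 2/5 + 3/5 → 1
L = 1/10 + 8/45 + 11/45 + 16/45 + 2/5 + 3/5 + 1 = 259/90 ≈ 2.878 bits/symbol.

2.878 bits/symbol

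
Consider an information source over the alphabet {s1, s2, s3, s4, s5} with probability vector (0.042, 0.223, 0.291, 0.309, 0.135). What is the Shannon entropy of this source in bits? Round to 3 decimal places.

H = −Σ pᵢ log₂ pᵢ.
−0.042·log₂(0.042) = 0.1921
−0.223·log₂(0.223) = 0.4828
−0.291·log₂(0.291) = 0.5182
−0.309·log₂(0.309) = 0.5235
−0.135·log₂(0.135) = 0.3900
Sum ≈ 2.1067 → 2.107 bits.

2.107 bits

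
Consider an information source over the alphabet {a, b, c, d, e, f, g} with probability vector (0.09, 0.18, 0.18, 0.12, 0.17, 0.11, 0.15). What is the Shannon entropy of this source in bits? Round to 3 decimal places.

2.766 bits

H = −Σ pᵢ log₂ pᵢ.
−0.09·log₂(0.09) = 0.3127
−0.18·log₂(0.18) = 0.4453
−0.18·log₂(0.18) = 0.4453
−0.12·log₂(0.12) = 0.3671
−0.17·log₂(0.17) = 0.4346
−0.11·log₂(0.11) = 0.3503
−0.15·log₂(0.15) = 0.4105
Sum ≈ 2.7658 → 2.766 bits.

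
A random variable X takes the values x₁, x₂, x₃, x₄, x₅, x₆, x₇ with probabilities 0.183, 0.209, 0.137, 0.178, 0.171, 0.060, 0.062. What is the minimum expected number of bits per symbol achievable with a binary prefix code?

2.73 bits/symbol

Repeatedly combine the two least-probable nodes; the expected code length is the sum of the merged weights.
merge 3/50 + 31/500 → 61/500
merge 61/500 + 137/1000 → 259/1000
merge 171/1000 + 89/500 → 349/1000
merge 183/1000 + 209/1000 → 49/125
merge 259/1000 + 349/1000 → 76/125
merge 49/125 + 76/125 → 1
L = 61/500 + 259/1000 + 349/1000 + 49/125 + 76/125 + 1 = 273/100 = 2.73 bits/symbol.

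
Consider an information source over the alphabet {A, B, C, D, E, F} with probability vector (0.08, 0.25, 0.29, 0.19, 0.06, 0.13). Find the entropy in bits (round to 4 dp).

2.3908 bits

H = −Σ pᵢ log₂ pᵢ.
−0.08·log₂(0.08) = 0.2915
−0.25·log₂(0.25) = 0.5000
−0.29·log₂(0.29) = 0.5179
−0.19·log₂(0.19) = 0.4552
−0.06·log₂(0.06) = 0.2435
−0.13·log₂(0.13) = 0.3826
Sum ≈ 2.3908 → 2.3908 bits.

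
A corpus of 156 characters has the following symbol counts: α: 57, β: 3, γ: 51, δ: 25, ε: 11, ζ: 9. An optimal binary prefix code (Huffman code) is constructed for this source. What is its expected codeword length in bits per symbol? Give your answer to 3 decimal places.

2.167 bits/symbol

Probabilities are the counts divided by 156.
Repeatedly combine the two least-probable nodes; the expected code length is the sum of the merged weights.
merge 1/52 + 3/52 → 1/13
merge 11/156 + 1/13 → 23/156
merge 23/156 + 25/156 → 4/13
merge 4/13 + 17/52 → 33/52
merge 19/52 + 33/52 → 1
L = 1/13 + 23/156 + 4/13 + 33/52 + 1 = 13/6 ≈ 2.167 bits/symbol.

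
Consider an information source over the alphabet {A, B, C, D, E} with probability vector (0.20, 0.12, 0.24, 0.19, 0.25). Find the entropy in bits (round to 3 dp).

2.281 bits

H = −Σ pᵢ log₂ pᵢ.
−0.20·log₂(0.20) = 0.4644
−0.12·log₂(0.12) = 0.3671
−0.24·log₂(0.24) = 0.4941
−0.19·log₂(0.19) = 0.4552
−0.25·log₂(0.25) = 0.5000
Sum ≈ 2.2808 → 2.281 bits.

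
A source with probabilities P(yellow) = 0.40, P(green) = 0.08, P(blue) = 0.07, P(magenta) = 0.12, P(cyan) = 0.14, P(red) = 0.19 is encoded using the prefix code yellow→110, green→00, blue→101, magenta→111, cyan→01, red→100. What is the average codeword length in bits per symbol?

L̄ = Σ pᵢ·ℓᵢ = 0.40·3 + 0.08·2 + 0.07·3 + 0.12·3 + 0.14·2 + 0.19·3 = 2.78 bits/symbol.

2.78 bits/symbol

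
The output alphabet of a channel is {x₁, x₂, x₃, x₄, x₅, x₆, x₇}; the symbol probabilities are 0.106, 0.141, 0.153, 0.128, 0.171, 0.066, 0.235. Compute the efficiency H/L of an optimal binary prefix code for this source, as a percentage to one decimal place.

98.4%

Entropy H = −Σ p log₂ p ≈ 2.7212 bits.
Huffman merges: 33/500+53/500→43/250; 16/125+141/1000→269/1000; 153/1000+171/1000→81/250; 43/250+47/200→407/1000; 269/1000+81/250→593/1000; 407/1000+593/1000→1. L = 553/200 ≈ 2.7650.
Efficiency = H/L = 2.7212/2.7650 = 98.4%.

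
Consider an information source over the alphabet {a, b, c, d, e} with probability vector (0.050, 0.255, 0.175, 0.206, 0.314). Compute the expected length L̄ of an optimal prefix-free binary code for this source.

2.225 bits/symbol

Repeatedly combine the two least-probable nodes; the expected code length is the sum of the merged weights.
merge 1/20 + 7/40 → 9/40
merge 103/500 + 9/40 → 431/1000
merge 51/200 + 157/500 → 569/1000
merge 431/1000 + 569/1000 → 1
L = 9/40 + 431/1000 + 569/1000 + 1 = 89/40 = 2.225 bits/symbol.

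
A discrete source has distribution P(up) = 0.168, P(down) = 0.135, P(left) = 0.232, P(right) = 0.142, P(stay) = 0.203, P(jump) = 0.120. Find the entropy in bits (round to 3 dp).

H = −Σ pᵢ log₂ pᵢ.
−0.168·log₂(0.168) = 0.4323
−0.135·log₂(0.135) = 0.3900
−0.232·log₂(0.232) = 0.4890
−0.142·log₂(0.142) = 0.3999
−0.203·log₂(0.203) = 0.4670
−0.120·log₂(0.120) = 0.3671
Sum ≈ 2.5453 → 2.545 bits.

2.545 bits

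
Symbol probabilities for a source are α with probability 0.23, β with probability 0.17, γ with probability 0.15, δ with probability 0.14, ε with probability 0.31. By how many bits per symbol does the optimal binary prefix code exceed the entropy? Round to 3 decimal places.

Entropy H = −Σ p log₂ p ≈ 2.2537 bits.
Huffman merges: 7/50+3/20→29/100; 17/100+23/100→2/5; 29/100+31/100→3/5; 2/5+3/5→1. L = 229/100 ≈ 2.2900.
L − H = 2.2900 − 2.2537 = 0.036 bits.

0.036 bits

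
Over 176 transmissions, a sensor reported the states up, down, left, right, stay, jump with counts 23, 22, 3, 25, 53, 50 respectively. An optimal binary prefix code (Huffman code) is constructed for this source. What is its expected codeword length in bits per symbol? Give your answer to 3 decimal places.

2.415 bits/symbol

Probabilities are the counts divided by 176.
Repeatedly combine the two least-probable nodes; the expected code length is the sum of the merged weights.
merge 3/176 + 1/8 → 25/176
merge 23/176 + 25/176 → 3/11
merge 25/176 + 3/11 → 73/176
merge 25/88 + 53/176 → 103/176
merge 73/176 + 103/176 → 1
L = 25/176 + 3/11 + 73/176 + 103/176 + 1 = 425/176 ≈ 2.415 bits/symbol.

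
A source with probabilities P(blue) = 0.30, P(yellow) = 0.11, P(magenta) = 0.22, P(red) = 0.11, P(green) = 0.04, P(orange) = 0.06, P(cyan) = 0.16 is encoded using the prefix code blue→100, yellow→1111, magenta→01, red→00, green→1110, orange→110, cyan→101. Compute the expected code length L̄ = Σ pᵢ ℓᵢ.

2.82 bits/symbol

L̄ = Σ pᵢ·ℓᵢ = 0.30·3 + 0.11·4 + 0.22·2 + 0.11·2 + 0.04·4 + 0.06·3 + 0.16·3 = 2.82 bits/symbol.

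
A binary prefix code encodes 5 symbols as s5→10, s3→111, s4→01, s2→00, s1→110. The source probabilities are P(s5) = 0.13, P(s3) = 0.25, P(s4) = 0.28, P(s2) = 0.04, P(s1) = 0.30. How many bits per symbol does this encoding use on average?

2.55 bits/symbol

L̄ = Σ pᵢ·ℓᵢ = 0.13·2 + 0.25·3 + 0.28·2 + 0.04·2 + 0.30·3 = 2.55 bits/symbol.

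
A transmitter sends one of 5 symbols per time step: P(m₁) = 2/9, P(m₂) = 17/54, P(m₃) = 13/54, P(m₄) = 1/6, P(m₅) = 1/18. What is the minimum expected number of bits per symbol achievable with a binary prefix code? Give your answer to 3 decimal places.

2.222 bits/symbol

Repeatedly combine the two least-probable nodes; the expected code length is the sum of the merged weights.
merge 1/18 + 1/6 → 2/9
merge 2/9 + 2/9 → 4/9
merge 13/54 + 17/54 → 5/9
merge 4/9 + 5/9 → 1
L = 2/9 + 4/9 + 5/9 + 1 = 20/9 ≈ 2.222 bits/symbol.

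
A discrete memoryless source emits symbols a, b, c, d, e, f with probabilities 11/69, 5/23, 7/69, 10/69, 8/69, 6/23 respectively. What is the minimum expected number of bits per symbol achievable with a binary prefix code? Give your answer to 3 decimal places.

Repeatedly combine the two least-probable nodes; the expected code length is the sum of the merged weights.
merge 7/69 + 8/69 → 5/23
merge 10/69 + 11/69 → 7/23
merge 5/23 + 5/23 → 10/23
merge 6/23 + 7/23 → 13/23
merge 10/23 + 13/23 → 1
L = 5/23 + 7/23 + 10/23 + 13/23 + 1 = 58/23 ≈ 2.522 bits/symbol.

2.522 bits/symbol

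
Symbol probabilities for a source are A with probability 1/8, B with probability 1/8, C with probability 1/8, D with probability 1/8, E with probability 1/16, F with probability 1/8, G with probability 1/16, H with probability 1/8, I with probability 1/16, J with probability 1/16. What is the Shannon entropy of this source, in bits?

Each probability is a power of 1/2, so log₂(1/p) is an integer.
H = Σ p·log₂(1/p) = 1/8·3 + 1/8·3 + 1/8·3 + 1/8·3 + 1/16·4 + 1/8·3 + 1/16·4 + 1/8·3 + 1/16·4 + 1/16·4 = 3.25 bits.

3.25 bits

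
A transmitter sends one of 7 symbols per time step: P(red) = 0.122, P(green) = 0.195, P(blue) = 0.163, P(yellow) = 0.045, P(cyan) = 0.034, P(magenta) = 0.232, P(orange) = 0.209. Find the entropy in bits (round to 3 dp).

H = −Σ pᵢ log₂ pᵢ.
−0.122·log₂(0.122) = 0.3703
−0.195·log₂(0.195) = 0.4599
−0.163·log₂(0.163) = 0.4266
−0.045·log₂(0.045) = 0.2013
−0.034·log₂(0.034) = 0.1659
−0.232·log₂(0.232) = 0.4890
−0.209·log₂(0.209) = 0.4720
Sum ≈ 2.5850 → 2.585 bits.

2.585 bits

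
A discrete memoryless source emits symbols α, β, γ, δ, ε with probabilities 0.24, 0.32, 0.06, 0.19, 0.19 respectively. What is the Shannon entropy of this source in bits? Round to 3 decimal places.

H = −Σ pᵢ log₂ pᵢ.
−0.24·log₂(0.24) = 0.4941
−0.32·log₂(0.32) = 0.5260
−0.06·log₂(0.06) = 0.2435
−0.19·log₂(0.19) = 0.4552
−0.19·log₂(0.19) = 0.4552
Sum ≈ 2.1742 → 2.174 bits.

2.174 bits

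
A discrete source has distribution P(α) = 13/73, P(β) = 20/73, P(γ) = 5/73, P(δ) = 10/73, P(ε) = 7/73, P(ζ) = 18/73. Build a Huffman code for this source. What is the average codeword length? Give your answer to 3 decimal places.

Repeatedly combine the two least-probable nodes; the expected code length is the sum of the merged weights.
merge 5/73 + 7/73 → 12/73
merge 10/73 + 12/73 → 22/73
merge 13/73 + 18/73 → 31/73
merge 20/73 + 22/73 → 42/73
merge 31/73 + 42/73 → 1
L = 12/73 + 22/73 + 31/73 + 42/73 + 1 = 180/73 ≈ 2.466 bits/symbol.

2.466 bits/symbol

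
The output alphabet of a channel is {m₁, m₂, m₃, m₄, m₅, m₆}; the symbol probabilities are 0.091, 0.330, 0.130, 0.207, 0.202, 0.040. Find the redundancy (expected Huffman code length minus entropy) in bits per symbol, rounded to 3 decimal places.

Entropy H = −Σ p log₂ p ≈ 2.3474 bits.
Huffman merges: 1/25+91/1000→131/1000; 13/100+131/1000→261/1000; 101/500+207/1000→409/1000; 261/1000+33/100→591/1000; 409/1000+591/1000→1. L = 299/125 ≈ 2.3920.
L − H = 2.3920 − 2.3474 = 0.045 bits.

0.045 bits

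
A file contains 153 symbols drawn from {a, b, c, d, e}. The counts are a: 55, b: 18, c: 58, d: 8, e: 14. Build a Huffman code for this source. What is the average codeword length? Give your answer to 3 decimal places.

Probabilities are the counts divided by 153.
Repeatedly combine the two least-probable nodes; the expected code length is the sum of the merged weights.
merge 8/153 + 14/153 → 22/153
merge 2/17 + 22/153 → 40/153
merge 40/153 + 55/153 → 95/153
merge 58/153 + 95/153 → 1
L = 22/153 + 40/153 + 95/153 + 1 = 310/153 ≈ 2.026 bits/symbol.

2.026 bits/symbol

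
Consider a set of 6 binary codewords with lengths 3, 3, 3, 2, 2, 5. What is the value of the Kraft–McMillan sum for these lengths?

0.90625

With common denominator 2^5 = 32: Σ 2^(−ℓᵢ) = 4/32 + 4/32 + 4/32 + 8/32 + 8/32 + 1/32 = 29/32 = 0.90625.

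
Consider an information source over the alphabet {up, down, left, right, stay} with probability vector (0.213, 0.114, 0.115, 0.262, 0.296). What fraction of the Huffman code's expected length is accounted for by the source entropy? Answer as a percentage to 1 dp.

99.5%

Entropy H = −Σ p log₂ p ≈ 2.2174 bits.
Huffman merges: 57/500+23/200→229/1000; 213/1000+229/1000→221/500; 131/500+37/125→279/500; 221/500+279/500→1. L = 2229/1000 ≈ 2.2290.
Efficiency = H/L = 2.2174/2.2290 = 99.5%.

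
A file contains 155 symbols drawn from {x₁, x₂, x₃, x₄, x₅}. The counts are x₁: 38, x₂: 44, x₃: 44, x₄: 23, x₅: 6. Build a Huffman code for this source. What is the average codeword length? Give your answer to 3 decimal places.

2.187 bits/symbol

Probabilities are the counts divided by 155.
Repeatedly combine the two least-probable nodes; the expected code length is the sum of the merged weights.
merge 6/155 + 23/155 → 29/155
merge 29/155 + 38/155 → 67/155
merge 44/155 + 44/155 → 88/155
merge 67/155 + 88/155 → 1
L = 29/155 + 67/155 + 88/155 + 1 = 339/155 ≈ 2.187 bits/symbol.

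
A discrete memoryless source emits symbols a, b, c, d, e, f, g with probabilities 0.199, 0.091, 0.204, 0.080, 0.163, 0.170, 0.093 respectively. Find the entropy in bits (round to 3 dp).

H = −Σ pᵢ log₂ pᵢ.
−0.199·log₂(0.199) = 0.4635
−0.091·log₂(0.091) = 0.3147
−0.204·log₂(0.204) = 0.4678
−0.080·log₂(0.080) = 0.2915
−0.163·log₂(0.163) = 0.4266
−0.170·log₂(0.170) = 0.4346
−0.093·log₂(0.093) = 0.3187
Sum ≈ 2.7174 → 2.717 bits.

2.717 bits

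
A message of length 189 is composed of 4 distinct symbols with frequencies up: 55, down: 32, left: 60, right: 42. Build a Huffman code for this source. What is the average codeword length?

2 bits/symbol

Probabilities are the counts divided by 189.
Repeatedly combine the two least-probable nodes; the expected code length is the sum of the merged weights.
merge 32/189 + 2/9 → 74/189
merge 55/189 + 20/63 → 115/189
merge 74/189 + 115/189 → 1
L = 74/189 + 115/189 + 1 = 2 bits/symbol.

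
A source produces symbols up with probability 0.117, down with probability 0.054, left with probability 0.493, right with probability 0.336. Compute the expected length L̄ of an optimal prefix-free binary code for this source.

Repeatedly combine the two least-probable nodes; the expected code length is the sum of the merged weights.
merge 27/500 + 117/1000 → 171/1000
merge 171/1000 + 42/125 → 507/1000
merge 493/1000 + 507/1000 → 1
L = 171/1000 + 507/1000 + 1 = 839/500 = 1.678 bits/symbol.

1.678 bits/symbol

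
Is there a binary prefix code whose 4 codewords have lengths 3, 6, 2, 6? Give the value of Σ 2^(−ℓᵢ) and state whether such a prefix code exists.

0.40625; yes

With common denominator 2^6 = 64: Σ 2^(−ℓᵢ) = 8/64 + 1/64 + 16/64 + 1/64 = 26/64 = 0.40625.
Kraft's inequality requires Σ ≤ 1; here Σ = 0.40625 ≤ 1, so such a prefix code exists.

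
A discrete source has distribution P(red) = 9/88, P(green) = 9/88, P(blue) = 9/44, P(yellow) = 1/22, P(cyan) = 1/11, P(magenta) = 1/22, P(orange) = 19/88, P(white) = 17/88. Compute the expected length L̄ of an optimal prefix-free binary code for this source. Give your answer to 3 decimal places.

Repeatedly combine the two least-probable nodes; the expected code length is the sum of the merged weights.
merge 1/22 + 1/22 → 1/11
merge 1/11 + 1/11 → 2/11
merge 9/88 + 9/88 → 9/44
merge 2/11 + 17/88 → 3/8
merge 9/44 + 9/44 → 9/22
merge 19/88 + 3/8 → 13/22
merge 9/22 + 13/22 → 1
L = 1/11 + 2/11 + 9/44 + 3/8 + 9/22 + 13/22 + 1 = 251/88 ≈ 2.852 bits/symbol.

2.852 bits/symbol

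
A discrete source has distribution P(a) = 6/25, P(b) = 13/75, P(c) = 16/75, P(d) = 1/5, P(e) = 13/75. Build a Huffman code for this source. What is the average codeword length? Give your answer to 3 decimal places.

2.347 bits/symbol

Repeatedly combine the two least-probable nodes; the expected code length is the sum of the merged weights.
merge 13/75 + 13/75 → 26/75
merge 1/5 + 16/75 → 31/75
merge 6/25 + 26/75 → 44/75
merge 31/75 + 44/75 → 1
L = 26/75 + 31/75 + 44/75 + 1 = 176/75 ≈ 2.347 bits/symbol.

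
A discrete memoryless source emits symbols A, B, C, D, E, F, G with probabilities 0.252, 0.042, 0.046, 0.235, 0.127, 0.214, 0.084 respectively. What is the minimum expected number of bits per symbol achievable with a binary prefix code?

2.559 bits/symbol

Repeatedly combine the two least-probable nodes; the expected code length is the sum of the merged weights.
merge 21/500 + 23/500 → 11/125
merge 21/250 + 11/125 → 43/250
merge 127/1000 + 43/250 → 299/1000
merge 107/500 + 47/200 → 449/1000
merge 63/250 + 299/1000 → 551/1000
merge 449/1000 + 551/1000 → 1
L = 11/125 + 43/250 + 299/1000 + 449/1000 + 551/1000 + 1 = 2559/1000 = 2.559 bits/symbol.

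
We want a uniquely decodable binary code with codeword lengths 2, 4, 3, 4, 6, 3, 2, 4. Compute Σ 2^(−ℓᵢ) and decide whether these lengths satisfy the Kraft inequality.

With common denominator 2^6 = 64: Σ 2^(−ℓᵢ) = 16/64 + 4/64 + 8/64 + 4/64 + 1/64 + 8/64 + 16/64 + 4/64 = 61/64 = 0.953125.
Kraft's inequality requires Σ ≤ 1; here Σ = 0.953125 ≤ 1, so such a prefix code exists.

0.953125; yes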